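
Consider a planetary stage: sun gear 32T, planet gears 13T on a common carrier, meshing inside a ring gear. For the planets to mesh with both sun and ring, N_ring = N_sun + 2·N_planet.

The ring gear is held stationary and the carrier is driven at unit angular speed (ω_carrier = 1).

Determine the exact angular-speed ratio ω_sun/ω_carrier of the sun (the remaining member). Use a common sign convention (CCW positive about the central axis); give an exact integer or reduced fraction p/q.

N_ring = 32 + 2·13 = 58
32(ω_s−ω_c) = −58(ω_r−ω_c),  ω_r=0, ω_c=1
ω_s = 1 − (58/32)(0−1) = 45/16
ω_s/ω_c = 45/16

45/16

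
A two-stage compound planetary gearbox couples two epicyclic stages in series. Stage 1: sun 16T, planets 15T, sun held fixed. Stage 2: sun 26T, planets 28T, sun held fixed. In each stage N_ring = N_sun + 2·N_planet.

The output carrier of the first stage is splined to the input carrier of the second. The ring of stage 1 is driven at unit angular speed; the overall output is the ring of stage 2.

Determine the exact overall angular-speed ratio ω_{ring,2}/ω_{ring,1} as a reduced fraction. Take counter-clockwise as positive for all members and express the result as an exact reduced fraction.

1242/1271

Stage 1: N_ring = 16 + 2·15 = 46
Stage 1: 16(ω_s−ω_c) = −46(ω_r−ω_c),  ω_s=0, ω_r=1
Stage 1: 16(0−ω_c) = −46(1−ω_c)  ⇒  62ω_c = 46  ⇒  ω_c = 23/31
  ⇒ ω_c¹/ω_r¹ = 23/31
Stage 2: N_ring = 26 + 2·28 = 82
Stage 2: 26(ω_s−ω_c) = −82(ω_r−ω_c),  ω_s=0, ω_c=1
Stage 2: ω_r = 1 − (26/82)(0−1) = 54/41
  ⇒ ω_r²/ω_c² = 54/41
Coupling ω_c² = ω_c¹ ⇒ overall = 23/31 × 54/41 = 1242/1271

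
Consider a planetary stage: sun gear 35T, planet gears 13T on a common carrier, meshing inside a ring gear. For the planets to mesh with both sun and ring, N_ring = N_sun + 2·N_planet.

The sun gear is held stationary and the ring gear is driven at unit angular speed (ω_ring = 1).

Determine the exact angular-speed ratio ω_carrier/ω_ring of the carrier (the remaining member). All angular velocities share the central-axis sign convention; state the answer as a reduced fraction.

61/96

N_ring = 35 + 2·13 = 61
35(ω_s−ω_c) = −61(ω_r−ω_c),  ω_s=0, ω_r=1
35(0−ω_c) = −61(1−ω_c)  ⇒  96ω_c = 61  ⇒  ω_c = 61/96
ω_c/ω_r = 61/96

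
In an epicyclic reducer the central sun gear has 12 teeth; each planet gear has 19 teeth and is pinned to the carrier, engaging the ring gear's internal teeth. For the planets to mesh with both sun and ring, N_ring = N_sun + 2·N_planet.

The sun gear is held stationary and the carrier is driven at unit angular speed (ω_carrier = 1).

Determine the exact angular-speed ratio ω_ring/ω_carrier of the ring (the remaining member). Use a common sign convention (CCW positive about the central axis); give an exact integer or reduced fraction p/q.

31/25

N_ring = 12 + 2·19 = 50
12(ω_s−ω_c) = −50(ω_r−ω_c),  ω_s=0, ω_c=1
ω_r = 1 − (12/50)(0−1) = 31/25
ω_r/ω_c = 31/25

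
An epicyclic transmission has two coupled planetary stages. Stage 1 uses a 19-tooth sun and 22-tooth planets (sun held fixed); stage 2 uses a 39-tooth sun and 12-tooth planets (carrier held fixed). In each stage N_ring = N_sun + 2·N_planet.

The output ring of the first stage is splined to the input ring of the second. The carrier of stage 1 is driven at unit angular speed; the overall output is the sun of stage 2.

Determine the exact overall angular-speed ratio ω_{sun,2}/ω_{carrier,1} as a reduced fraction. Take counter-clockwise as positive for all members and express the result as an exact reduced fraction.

-82/39

Stage 1: N_ring = 19 + 2·22 = 63
Stage 1: 19(ω_s−ω_c) = −63(ω_r−ω_c),  ω_s=0, ω_c=1
Stage 1: ω_r = 1 − (19/63)(0−1) = 82/63
  ⇒ ω_r¹/ω_c¹ = 82/63
Stage 2: N_ring = 39 + 2·12 = 63
Stage 2: 39(ω_s−ω_c) = −63(ω_r−ω_c),  ω_c=0, ω_r=1
Stage 2: ω_s = 0 − (63/39)(1−0) = -21/13
  ⇒ ω_s²/ω_r² = -21/13
Coupling ω_r² = ω_r¹ ⇒ overall = 82/63 × -21/13 = -82/39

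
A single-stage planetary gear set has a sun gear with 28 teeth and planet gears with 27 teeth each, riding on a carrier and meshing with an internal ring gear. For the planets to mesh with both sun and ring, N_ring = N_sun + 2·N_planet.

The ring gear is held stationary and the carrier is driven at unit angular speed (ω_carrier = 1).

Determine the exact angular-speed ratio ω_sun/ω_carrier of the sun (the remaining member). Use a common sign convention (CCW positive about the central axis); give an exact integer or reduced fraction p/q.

N_ring = 28 + 2·27 = 82
28(ω_s−ω_c) = −82(ω_r−ω_c),  ω_r=0, ω_c=1
ω_s = 1 − (82/28)(0−1) = 55/14
ω_s/ω_c = 55/14

55/14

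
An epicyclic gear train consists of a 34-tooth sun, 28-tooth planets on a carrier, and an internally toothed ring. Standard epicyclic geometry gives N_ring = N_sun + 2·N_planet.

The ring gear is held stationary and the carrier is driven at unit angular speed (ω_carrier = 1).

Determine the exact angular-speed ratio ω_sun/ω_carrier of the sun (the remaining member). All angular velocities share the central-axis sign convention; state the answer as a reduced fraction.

N_ring = 34 + 2·28 = 90
34(ω_s−ω_c) = −90(ω_r−ω_c),  ω_r=0, ω_c=1
ω_s = 1 − (90/34)(0−1) = 62/17
ω_s/ω_c = 62/17

62/17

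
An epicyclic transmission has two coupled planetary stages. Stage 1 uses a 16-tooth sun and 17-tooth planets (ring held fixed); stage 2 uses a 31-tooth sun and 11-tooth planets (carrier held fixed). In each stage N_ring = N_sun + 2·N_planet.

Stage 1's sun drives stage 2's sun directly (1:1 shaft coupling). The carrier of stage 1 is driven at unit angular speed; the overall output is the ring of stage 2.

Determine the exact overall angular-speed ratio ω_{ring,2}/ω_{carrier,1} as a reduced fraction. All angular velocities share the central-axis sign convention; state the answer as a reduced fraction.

-1023/424

Stage 1: N_ring = 16 + 2·17 = 50
Stage 1: 16(ω_s−ω_c) = −50(ω_r−ω_c),  ω_r=0, ω_c=1
Stage 1: ω_s = 1 − (50/16)(0−1) = 33/8
  ⇒ ω_s¹/ω_c¹ = 33/8
Stage 2: N_ring = 31 + 2·11 = 53
Stage 2: 31(ω_s−ω_c) = −53(ω_r−ω_c),  ω_c=0, ω_s=1
Stage 2: ω_r = 0 − (31/53)(1−0) = -31/53
  ⇒ ω_r²/ω_s² = -31/53
Coupling ω_s² = ω_s¹ ⇒ overall = 33/8 × -31/53 = -1023/424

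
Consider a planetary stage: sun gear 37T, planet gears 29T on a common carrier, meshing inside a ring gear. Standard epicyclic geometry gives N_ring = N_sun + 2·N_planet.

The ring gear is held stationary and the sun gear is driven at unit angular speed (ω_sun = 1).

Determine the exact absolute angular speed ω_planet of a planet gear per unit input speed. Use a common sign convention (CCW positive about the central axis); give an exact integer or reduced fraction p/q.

-37/58

N_ring = 37 + 2·29 = 95
37(ω_s−ω_c) = −95(ω_r−ω_c),  ω_r=0, ω_s=1
37(1−ω_c) = −95(0−ω_c)  ⇒  132ω_c = 37  ⇒  ω_c = 37/132
sun–planet: 37·(1−37/132) = −29·(ω_p−ω_c)  ⇒  ω_p−ω_c = −(37/29)·(95/132) = -3515/3828
ω_p = 37/132 − 3515/3828 = -37/58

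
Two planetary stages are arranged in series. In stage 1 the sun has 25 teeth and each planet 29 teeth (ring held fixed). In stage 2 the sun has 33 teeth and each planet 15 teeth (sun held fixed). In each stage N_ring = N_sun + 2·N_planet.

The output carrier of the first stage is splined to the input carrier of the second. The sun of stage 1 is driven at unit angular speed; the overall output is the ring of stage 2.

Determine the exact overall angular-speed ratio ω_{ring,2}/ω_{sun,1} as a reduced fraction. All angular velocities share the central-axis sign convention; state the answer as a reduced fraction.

200/567

Stage 1: N_ring = 25 + 2·29 = 83
Stage 1: 25(ω_s−ω_c) = −83(ω_r−ω_c),  ω_r=0, ω_s=1
Stage 1: 25(1−ω_c) = −83(0−ω_c)  ⇒  108ω_c = 25  ⇒  ω_c = 25/108
  ⇒ ω_c¹/ω_s¹ = 25/108
Stage 2: N_ring = 33 + 2·15 = 63
Stage 2: 33(ω_s−ω_c) = −63(ω_r−ω_c),  ω_s=0, ω_c=1
Stage 2: ω_r = 1 − (33/63)(0−1) = 32/21
  ⇒ ω_r²/ω_c² = 32/21
Coupling ω_c² = ω_c¹ ⇒ overall = 25/108 × 32/21 = 200/567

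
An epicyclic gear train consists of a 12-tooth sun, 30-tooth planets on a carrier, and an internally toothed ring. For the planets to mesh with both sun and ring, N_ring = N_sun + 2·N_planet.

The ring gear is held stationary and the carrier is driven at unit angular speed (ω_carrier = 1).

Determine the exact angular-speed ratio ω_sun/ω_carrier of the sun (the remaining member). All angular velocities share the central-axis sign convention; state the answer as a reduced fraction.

7

N_ring = 12 + 2·30 = 72
12(ω_s−ω_c) = −72(ω_r−ω_c),  ω_r=0, ω_c=1
ω_s = 1 − (72/12)(0−1) = 7
ω_s/ω_c = 7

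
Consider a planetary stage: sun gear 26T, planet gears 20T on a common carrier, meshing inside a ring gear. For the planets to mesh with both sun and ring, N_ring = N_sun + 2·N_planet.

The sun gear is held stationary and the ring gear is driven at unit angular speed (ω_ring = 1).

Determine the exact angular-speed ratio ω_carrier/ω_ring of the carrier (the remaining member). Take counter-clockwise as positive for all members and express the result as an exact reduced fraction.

N_ring = 26 + 2·20 = 66
26(ω_s−ω_c) = −66(ω_r−ω_c),  ω_s=0, ω_r=1
26(0−ω_c) = −66(1−ω_c)  ⇒  92ω_c = 66  ⇒  ω_c = 33/46
ω_c/ω_r = 33/46

33/46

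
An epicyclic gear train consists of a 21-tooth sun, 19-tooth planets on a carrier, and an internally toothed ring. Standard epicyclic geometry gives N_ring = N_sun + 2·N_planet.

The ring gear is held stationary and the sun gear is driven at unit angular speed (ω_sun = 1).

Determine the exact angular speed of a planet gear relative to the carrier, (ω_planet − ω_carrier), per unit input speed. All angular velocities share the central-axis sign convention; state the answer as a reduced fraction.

N_ring = 21 + 2·19 = 59
21(ω_s−ω_c) = −59(ω_r−ω_c),  ω_r=0, ω_s=1
21(1−ω_c) = −59(0−ω_c)  ⇒  80ω_c = 21  ⇒  ω_c = 21/80
sun–planet: 21·(1−21/80) = −19·(ω_p−ω_c)  ⇒  ω_p−ω_c = −(21/19)·(59/80) = -1239/1520

-1239/1520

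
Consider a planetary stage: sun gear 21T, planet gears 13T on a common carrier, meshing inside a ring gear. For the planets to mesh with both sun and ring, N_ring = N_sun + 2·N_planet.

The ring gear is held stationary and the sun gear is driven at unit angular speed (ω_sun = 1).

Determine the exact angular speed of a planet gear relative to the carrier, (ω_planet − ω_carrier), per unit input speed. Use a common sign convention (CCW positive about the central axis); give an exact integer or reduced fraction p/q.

N_ring = 21 + 2·13 = 47
21(ω_s−ω_c) = −47(ω_r−ω_c),  ω_r=0, ω_s=1
21(1−ω_c) = −47(0−ω_c)  ⇒  68ω_c = 21  ⇒  ω_c = 21/68
sun–planet: 21·(1−21/68) = −13·(ω_p−ω_c)  ⇒  ω_p−ω_c = −(21/13)·(47/68) = -987/884

-987/884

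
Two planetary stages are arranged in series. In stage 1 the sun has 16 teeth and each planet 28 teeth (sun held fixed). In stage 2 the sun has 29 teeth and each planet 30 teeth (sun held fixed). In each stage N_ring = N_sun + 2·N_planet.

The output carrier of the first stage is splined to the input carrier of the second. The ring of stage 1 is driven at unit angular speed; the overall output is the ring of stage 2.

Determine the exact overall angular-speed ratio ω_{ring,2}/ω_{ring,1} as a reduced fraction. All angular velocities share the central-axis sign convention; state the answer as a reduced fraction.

1062/979

Stage 1: N_ring = 16 + 2·28 = 72
Stage 1: 16(ω_s−ω_c) = −72(ω_r−ω_c),  ω_s=0, ω_r=1
Stage 1: 16(0−ω_c) = −72(1−ω_c)  ⇒  88ω_c = 72  ⇒  ω_c = 9/11
  ⇒ ω_c¹/ω_r¹ = 9/11
Stage 2: N_ring = 29 + 2·30 = 89
Stage 2: 29(ω_s−ω_c) = −89(ω_r−ω_c),  ω_s=0, ω_c=1
Stage 2: ω_r = 1 − (29/89)(0−1) = 118/89
  ⇒ ω_r²/ω_c² = 118/89
Coupling ω_c² = ω_c¹ ⇒ overall = 9/11 × 118/89 = 1062/979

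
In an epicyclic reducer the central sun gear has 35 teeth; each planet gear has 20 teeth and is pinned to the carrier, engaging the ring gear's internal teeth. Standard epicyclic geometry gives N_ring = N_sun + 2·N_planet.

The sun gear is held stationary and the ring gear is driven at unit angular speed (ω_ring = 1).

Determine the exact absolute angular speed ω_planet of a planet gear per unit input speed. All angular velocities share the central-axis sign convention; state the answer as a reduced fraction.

15/8

N_ring = 35 + 2·20 = 75
35(ω_s−ω_c) = −75(ω_r−ω_c),  ω_s=0, ω_r=1
35(0−ω_c) = −75(1−ω_c)  ⇒  110ω_c = 75  ⇒  ω_c = 15/22
sun–planet: 35·(0−15/22) = −20·(ω_p−ω_c)  ⇒  ω_p−ω_c = −(35/20)·(-15/22) = 105/88
ω_p = 15/22 + 105/88 = 15/8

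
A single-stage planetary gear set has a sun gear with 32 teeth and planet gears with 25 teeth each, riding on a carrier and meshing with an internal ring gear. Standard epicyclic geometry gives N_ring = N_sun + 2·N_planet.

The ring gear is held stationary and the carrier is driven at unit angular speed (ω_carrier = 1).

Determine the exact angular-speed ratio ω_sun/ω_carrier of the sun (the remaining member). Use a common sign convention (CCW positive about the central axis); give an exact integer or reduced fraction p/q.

57/16

N_ring = 32 + 2·25 = 82
32(ω_s−ω_c) = −82(ω_r−ω_c),  ω_r=0, ω_c=1
ω_s = 1 − (82/32)(0−1) = 57/16
ω_s/ω_c = 57/16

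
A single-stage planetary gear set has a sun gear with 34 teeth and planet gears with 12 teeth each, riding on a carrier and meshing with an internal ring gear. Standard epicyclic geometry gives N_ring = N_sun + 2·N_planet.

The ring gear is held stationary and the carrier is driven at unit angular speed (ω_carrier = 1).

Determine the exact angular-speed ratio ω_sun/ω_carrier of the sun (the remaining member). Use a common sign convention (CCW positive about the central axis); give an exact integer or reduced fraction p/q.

N_ring = 34 + 2·12 = 58
34(ω_s−ω_c) = −58(ω_r−ω_c),  ω_r=0, ω_c=1
ω_s = 1 − (58/34)(0−1) = 46/17
ω_s/ω_c = 46/17

46/17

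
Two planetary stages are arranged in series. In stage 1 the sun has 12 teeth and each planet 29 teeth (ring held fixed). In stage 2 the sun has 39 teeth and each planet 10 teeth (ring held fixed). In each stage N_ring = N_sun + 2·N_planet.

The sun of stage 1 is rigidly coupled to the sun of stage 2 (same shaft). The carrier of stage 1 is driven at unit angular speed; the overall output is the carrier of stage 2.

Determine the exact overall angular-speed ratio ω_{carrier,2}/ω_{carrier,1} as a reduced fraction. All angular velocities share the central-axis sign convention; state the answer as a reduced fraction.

Stage 1: N_ring = 12 + 2·29 = 70
Stage 1: 12(ω_s−ω_c) = −70(ω_r−ω_c),  ω_r=0, ω_c=1
Stage 1: ω_s = 1 − (70/12)(0−1) = 41/6
  ⇒ ω_s¹/ω_c¹ = 41/6
Stage 2: N_ring = 39 + 2·10 = 59
Stage 2: 39(ω_s−ω_c) = −59(ω_r−ω_c),  ω_r=0, ω_s=1
Stage 2: 39(1−ω_c) = −59(0−ω_c)  ⇒  98ω_c = 39  ⇒  ω_c = 39/98
  ⇒ ω_c²/ω_s² = 39/98
Coupling ω_s² = ω_s¹ ⇒ overall = 41/6 × 39/98 = 533/196

533/196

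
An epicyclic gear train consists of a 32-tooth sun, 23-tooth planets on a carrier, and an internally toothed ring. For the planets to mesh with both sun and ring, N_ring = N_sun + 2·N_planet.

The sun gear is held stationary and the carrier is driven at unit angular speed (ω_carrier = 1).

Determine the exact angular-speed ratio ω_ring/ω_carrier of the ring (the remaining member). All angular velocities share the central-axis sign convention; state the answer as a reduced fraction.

N_ring = 32 + 2·23 = 78
32(ω_s−ω_c) = −78(ω_r−ω_c),  ω_s=0, ω_c=1
ω_r = 1 − (32/78)(0−1) = 55/39
ω_r/ω_c = 55/39

55/39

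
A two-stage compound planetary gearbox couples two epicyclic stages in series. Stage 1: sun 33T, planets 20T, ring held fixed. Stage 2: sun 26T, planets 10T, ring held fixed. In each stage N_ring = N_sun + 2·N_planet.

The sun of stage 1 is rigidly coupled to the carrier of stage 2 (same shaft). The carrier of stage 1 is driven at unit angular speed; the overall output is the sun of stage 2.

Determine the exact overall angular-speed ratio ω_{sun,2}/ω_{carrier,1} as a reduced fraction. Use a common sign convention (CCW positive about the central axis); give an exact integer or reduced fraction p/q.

Stage 1: N_ring = 33 + 2·20 = 73
Stage 1: 33(ω_s−ω_c) = −73(ω_r−ω_c),  ω_r=0, ω_c=1
Stage 1: ω_s = 1 − (73/33)(0−1) = 106/33
  ⇒ ω_s¹/ω_c¹ = 106/33
Stage 2: N_ring = 26 + 2·10 = 46
Stage 2: 26(ω_s−ω_c) = −46(ω_r−ω_c),  ω_r=0, ω_c=1
Stage 2: ω_s = 1 − (46/26)(0−1) = 36/13
  ⇒ ω_s²/ω_c² = 36/13
Coupling ω_c² = ω_s¹ ⇒ overall = 106/33 × 36/13 = 1272/143

1272/143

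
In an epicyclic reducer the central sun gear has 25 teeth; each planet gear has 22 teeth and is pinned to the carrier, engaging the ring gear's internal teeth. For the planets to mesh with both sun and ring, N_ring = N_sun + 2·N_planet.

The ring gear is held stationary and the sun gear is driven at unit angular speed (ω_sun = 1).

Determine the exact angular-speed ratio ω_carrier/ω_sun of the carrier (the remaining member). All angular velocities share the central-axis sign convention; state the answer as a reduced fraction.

N_ring = 25 + 2·22 = 69
25(ω_s−ω_c) = −69(ω_r−ω_c),  ω_r=0, ω_s=1
25(1−ω_c) = −69(0−ω_c)  ⇒  94ω_c = 25  ⇒  ω_c = 25/94
ω_c/ω_s = 25/94

25/94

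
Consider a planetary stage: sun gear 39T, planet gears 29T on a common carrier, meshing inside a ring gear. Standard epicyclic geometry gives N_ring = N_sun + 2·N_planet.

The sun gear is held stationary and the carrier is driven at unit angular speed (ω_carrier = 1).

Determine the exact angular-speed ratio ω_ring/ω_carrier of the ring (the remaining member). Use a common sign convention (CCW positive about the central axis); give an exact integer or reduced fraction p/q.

N_ring = 39 + 2·29 = 97
39(ω_s−ω_c) = −97(ω_r−ω_c),  ω_s=0, ω_c=1
ω_r = 1 − (39/97)(0−1) = 136/97
ω_r/ω_c = 136/97

136/97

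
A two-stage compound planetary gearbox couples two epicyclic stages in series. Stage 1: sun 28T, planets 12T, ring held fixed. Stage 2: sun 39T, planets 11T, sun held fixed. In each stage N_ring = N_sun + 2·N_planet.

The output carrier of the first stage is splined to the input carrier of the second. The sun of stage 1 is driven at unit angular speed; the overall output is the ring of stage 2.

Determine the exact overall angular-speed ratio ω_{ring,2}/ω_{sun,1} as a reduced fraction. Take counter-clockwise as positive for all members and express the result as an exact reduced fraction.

35/61

Stage 1: N_ring = 28 + 2·12 = 52
Stage 1: 28(ω_s−ω_c) = −52(ω_r−ω_c),  ω_r=0, ω_s=1
Stage 1: 28(1−ω_c) = −52(0−ω_c)  ⇒  80ω_c = 28  ⇒  ω_c = 7/20
  ⇒ ω_c¹/ω_s¹ = 7/20
Stage 2: N_ring = 39 + 2·11 = 61
Stage 2: 39(ω_s−ω_c) = −61(ω_r−ω_c),  ω_s=0, ω_c=1
Stage 2: ω_r = 1 − (39/61)(0−1) = 100/61
  ⇒ ω_r²/ω_c² = 100/61
Coupling ω_c² = ω_c¹ ⇒ overall = 7/20 × 100/61 = 35/61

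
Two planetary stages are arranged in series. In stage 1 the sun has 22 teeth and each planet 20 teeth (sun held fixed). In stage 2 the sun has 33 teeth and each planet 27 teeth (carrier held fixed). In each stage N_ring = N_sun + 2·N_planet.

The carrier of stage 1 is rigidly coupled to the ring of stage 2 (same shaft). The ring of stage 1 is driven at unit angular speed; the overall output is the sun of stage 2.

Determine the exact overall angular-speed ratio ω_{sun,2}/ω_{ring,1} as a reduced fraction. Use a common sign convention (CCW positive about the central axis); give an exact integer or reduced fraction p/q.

-899/462

Stage 1: N_ring = 22 + 2·20 = 62
Stage 1: 22(ω_s−ω_c) = −62(ω_r−ω_c),  ω_s=0, ω_r=1
Stage 1: 22(0−ω_c) = −62(1−ω_c)  ⇒  84ω_c = 62  ⇒  ω_c = 31/42
  ⇒ ω_c¹/ω_r¹ = 31/42
Stage 2: N_ring = 33 + 2·27 = 87
Stage 2: 33(ω_s−ω_c) = −87(ω_r−ω_c),  ω_c=0, ω_r=1
Stage 2: ω_s = 0 − (87/33)(1−0) = -29/11
  ⇒ ω_s²/ω_r² = -29/11
Coupling ω_r² = ω_c¹ ⇒ overall = 31/42 × -29/11 = -899/462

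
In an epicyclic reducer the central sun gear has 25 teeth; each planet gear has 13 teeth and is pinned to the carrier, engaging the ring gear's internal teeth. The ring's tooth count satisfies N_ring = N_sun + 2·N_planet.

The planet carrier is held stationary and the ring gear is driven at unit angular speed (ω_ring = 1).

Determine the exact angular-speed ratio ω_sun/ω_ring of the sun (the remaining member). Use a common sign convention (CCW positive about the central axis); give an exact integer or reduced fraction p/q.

N_ring = 25 + 2·13 = 51
25(ω_s−ω_c) = −51(ω_r−ω_c),  ω_c=0, ω_r=1
ω_s = 0 − (51/25)(1−0) = -51/25
ω_s/ω_r = -51/25

-51/25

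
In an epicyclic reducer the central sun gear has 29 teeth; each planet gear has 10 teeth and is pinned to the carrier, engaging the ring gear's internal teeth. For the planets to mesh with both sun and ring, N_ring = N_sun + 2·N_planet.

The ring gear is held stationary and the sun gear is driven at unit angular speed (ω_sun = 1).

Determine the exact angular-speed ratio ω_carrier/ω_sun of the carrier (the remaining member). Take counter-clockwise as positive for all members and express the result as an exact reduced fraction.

29/78

N_ring = 29 + 2·10 = 49
29(ω_s−ω_c) = −49(ω_r−ω_c),  ω_r=0, ω_s=1
29(1−ω_c) = −49(0−ω_c)  ⇒  78ω_c = 29  ⇒  ω_c = 29/78
ω_c/ω_s = 29/78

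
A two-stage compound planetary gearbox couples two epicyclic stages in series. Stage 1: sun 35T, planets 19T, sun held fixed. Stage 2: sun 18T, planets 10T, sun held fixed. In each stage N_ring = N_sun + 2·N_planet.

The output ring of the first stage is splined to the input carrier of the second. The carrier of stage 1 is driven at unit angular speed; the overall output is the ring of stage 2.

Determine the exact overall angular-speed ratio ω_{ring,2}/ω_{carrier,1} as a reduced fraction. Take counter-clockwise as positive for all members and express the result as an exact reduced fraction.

3024/1387

Stage 1: N_ring = 35 + 2·19 = 73
Stage 1: 35(ω_s−ω_c) = −73(ω_r−ω_c),  ω_s=0, ω_c=1
Stage 1: ω_r = 1 − (35/73)(0−1) = 108/73
  ⇒ ω_r¹/ω_c¹ = 108/73
Stage 2: N_ring = 18 + 2·10 = 38
Stage 2: 18(ω_s−ω_c) = −38(ω_r−ω_c),  ω_s=0, ω_c=1
Stage 2: ω_r = 1 − (18/38)(0−1) = 28/19
  ⇒ ω_r²/ω_c² = 28/19
Coupling ω_c² = ω_r¹ ⇒ overall = 108/73 × 28/19 = 3024/1387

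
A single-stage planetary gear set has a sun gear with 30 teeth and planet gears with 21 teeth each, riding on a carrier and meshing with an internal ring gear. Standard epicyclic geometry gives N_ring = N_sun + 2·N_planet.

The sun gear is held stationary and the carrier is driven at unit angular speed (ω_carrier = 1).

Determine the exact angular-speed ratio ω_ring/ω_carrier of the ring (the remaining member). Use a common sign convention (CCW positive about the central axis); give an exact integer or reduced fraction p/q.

17/12

N_ring = 30 + 2·21 = 72
30(ω_s−ω_c) = −72(ω_r−ω_c),  ω_s=0, ω_c=1
ω_r = 1 − (30/72)(0−1) = 17/12
ω_r/ω_c = 17/12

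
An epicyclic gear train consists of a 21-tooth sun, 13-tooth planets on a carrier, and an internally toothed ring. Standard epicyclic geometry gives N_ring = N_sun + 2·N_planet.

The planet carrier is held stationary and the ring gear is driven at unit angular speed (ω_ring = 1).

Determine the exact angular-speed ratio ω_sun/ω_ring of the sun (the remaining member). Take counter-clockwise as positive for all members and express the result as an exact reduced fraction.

-47/21

N_ring = 21 + 2·13 = 47
21(ω_s−ω_c) = −47(ω_r−ω_c),  ω_c=0, ω_r=1
ω_s = 0 − (47/21)(1−0) = -47/21
ω_s/ω_r = -47/21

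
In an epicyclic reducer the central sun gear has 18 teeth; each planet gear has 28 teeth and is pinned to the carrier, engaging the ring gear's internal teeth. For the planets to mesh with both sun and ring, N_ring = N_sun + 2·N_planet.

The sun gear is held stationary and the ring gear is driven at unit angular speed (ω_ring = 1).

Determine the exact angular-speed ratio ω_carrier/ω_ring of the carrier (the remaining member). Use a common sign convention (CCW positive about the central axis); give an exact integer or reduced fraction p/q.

37/46

N_ring = 18 + 2·28 = 74
18(ω_s−ω_c) = −74(ω_r−ω_c),  ω_s=0, ω_r=1
18(0−ω_c) = −74(1−ω_c)  ⇒  92ω_c = 74  ⇒  ω_c = 37/46
ω_c/ω_r = 37/46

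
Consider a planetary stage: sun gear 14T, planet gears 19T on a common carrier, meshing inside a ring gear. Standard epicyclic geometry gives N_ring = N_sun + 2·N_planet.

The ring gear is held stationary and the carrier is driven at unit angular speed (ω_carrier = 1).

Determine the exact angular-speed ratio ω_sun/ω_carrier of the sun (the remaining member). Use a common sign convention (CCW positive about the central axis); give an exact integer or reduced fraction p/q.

33/7

N_ring = 14 + 2·19 = 52
14(ω_s−ω_c) = −52(ω_r−ω_c),  ω_r=0, ω_c=1
ω_s = 1 − (52/14)(0−1) = 33/7
ω_s/ω_c = 33/7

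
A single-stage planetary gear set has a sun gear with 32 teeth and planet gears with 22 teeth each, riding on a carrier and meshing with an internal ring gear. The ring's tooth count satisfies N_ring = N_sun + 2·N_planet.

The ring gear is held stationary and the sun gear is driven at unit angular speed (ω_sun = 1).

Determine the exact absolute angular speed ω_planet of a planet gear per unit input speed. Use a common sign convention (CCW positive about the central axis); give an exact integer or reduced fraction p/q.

N_ring = 32 + 2·22 = 76
32(ω_s−ω_c) = −76(ω_r−ω_c),  ω_r=0, ω_s=1
32(1−ω_c) = −76(0−ω_c)  ⇒  108ω_c = 32  ⇒  ω_c = 8/27
sun–planet: 32·(1−8/27) = −22·(ω_p−ω_c)  ⇒  ω_p−ω_c = −(32/22)·(19/27) = -304/297
ω_p = 8/27 − 304/297 = -8/11

-8/11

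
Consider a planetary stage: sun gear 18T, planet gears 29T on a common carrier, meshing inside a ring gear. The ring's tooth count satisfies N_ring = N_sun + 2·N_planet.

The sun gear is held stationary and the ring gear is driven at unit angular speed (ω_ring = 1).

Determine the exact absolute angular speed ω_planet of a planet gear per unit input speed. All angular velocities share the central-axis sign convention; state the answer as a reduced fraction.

N_ring = 18 + 2·29 = 76
18(ω_s−ω_c) = −76(ω_r−ω_c),  ω_s=0, ω_r=1
18(0−ω_c) = −76(1−ω_c)  ⇒  94ω_c = 76  ⇒  ω_c = 38/47
sun–planet: 18·(0−38/47) = −29·(ω_p−ω_c)  ⇒  ω_p−ω_c = −(18/29)·(-38/47) = 684/1363
ω_p = 38/47 + 684/1363 = 38/29

38/29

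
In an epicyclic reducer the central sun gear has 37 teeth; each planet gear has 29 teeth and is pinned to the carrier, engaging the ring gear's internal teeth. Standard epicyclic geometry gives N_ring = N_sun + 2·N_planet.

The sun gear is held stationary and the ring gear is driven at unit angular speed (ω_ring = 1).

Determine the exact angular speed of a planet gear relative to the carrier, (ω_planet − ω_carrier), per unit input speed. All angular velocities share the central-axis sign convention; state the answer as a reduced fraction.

N_ring = 37 + 2·29 = 95
37(ω_s−ω_c) = −95(ω_r−ω_c),  ω_s=0, ω_r=1
37(0−ω_c) = −95(1−ω_c)  ⇒  132ω_c = 95  ⇒  ω_c = 95/132
sun–planet: 37·(0−95/132) = −29·(ω_p−ω_c)  ⇒  ω_p−ω_c = −(37/29)·(-95/132) = 3515/3828

3515/3828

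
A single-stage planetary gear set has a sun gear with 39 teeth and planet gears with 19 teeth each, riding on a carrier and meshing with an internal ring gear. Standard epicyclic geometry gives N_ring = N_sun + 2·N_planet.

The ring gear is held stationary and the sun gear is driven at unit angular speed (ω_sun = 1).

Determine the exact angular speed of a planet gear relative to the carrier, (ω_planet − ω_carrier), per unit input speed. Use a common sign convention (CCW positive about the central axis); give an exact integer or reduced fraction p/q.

-3003/2204

N_ring = 39 + 2·19 = 77
39(ω_s−ω_c) = −77(ω_r−ω_c),  ω_r=0, ω_s=1
39(1−ω_c) = −77(0−ω_c)  ⇒  116ω_c = 39  ⇒  ω_c = 39/116
sun–planet: 39·(1−39/116) = −19·(ω_p−ω_c)  ⇒  ω_p−ω_c = −(39/19)·(77/116) = -3003/2204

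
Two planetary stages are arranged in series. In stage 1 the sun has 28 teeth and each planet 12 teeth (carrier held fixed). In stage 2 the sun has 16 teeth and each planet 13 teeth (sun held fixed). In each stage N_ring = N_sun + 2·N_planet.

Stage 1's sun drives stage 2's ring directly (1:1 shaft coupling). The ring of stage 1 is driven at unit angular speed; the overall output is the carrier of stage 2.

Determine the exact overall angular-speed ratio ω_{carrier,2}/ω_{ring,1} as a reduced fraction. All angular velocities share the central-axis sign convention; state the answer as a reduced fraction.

-39/29

Stage 1: N_ring = 28 + 2·12 = 52
Stage 1: 28(ω_s−ω_c) = −52(ω_r−ω_c),  ω_c=0, ω_r=1
Stage 1: ω_s = 0 − (52/28)(1−0) = -13/7
  ⇒ ω_s¹/ω_r¹ = -13/7
Stage 2: N_ring = 16 + 2·13 = 42
Stage 2: 16(ω_s−ω_c) = −42(ω_r−ω_c),  ω_s=0, ω_r=1
Stage 2: 16(0−ω_c) = −42(1−ω_c)  ⇒  58ω_c = 42  ⇒  ω_c = 21/29
  ⇒ ω_c²/ω_r² = 21/29
Coupling ω_r² = ω_s¹ ⇒ overall = -13/7 × 21/29 = -39/29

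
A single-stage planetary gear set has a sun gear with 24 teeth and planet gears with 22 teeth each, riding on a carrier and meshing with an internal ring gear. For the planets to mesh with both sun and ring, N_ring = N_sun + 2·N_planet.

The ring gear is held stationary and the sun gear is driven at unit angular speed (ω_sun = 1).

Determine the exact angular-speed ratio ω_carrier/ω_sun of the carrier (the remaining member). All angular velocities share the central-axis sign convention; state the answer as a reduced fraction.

6/23

N_ring = 24 + 2·22 = 68
24(ω_s−ω_c) = −68(ω_r−ω_c),  ω_r=0, ω_s=1
24(1−ω_c) = −68(0−ω_c)  ⇒  92ω_c = 24  ⇒  ω_c = 6/23
ω_c/ω_s = 6/23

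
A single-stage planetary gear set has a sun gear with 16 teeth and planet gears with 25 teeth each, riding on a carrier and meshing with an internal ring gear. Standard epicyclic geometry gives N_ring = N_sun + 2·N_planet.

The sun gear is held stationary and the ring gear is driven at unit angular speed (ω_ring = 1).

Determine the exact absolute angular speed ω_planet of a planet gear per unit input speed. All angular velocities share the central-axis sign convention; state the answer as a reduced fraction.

N_ring = 16 + 2·25 = 66
16(ω_s−ω_c) = −66(ω_r−ω_c),  ω_s=0, ω_r=1
16(0−ω_c) = −66(1−ω_c)  ⇒  82ω_c = 66  ⇒  ω_c = 33/41
sun–planet: 16·(0−33/41) = −25·(ω_p−ω_c)  ⇒  ω_p−ω_c = −(16/25)·(-33/41) = 528/1025
ω_p = 33/41 + 528/1025 = 33/25

33/25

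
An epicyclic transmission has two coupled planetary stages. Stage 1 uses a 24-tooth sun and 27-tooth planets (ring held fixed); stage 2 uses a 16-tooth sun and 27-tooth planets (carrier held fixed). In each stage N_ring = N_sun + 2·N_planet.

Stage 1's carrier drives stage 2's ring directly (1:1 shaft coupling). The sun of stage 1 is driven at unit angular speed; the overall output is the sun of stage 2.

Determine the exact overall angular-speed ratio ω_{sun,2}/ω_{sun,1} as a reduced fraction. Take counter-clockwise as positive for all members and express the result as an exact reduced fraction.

-35/34

Stage 1: N_ring = 24 + 2·27 = 78
Stage 1: 24(ω_s−ω_c) = −78(ω_r−ω_c),  ω_r=0, ω_s=1
Stage 1: 24(1−ω_c) = −78(0−ω_c)  ⇒  102ω_c = 24  ⇒  ω_c = 4/17
  ⇒ ω_c¹/ω_s¹ = 4/17
Stage 2: N_ring = 16 + 2·27 = 70
Stage 2: 16(ω_s−ω_c) = −70(ω_r−ω_c),  ω_c=0, ω_r=1
Stage 2: ω_s = 0 − (70/16)(1−0) = -35/8
  ⇒ ω_s²/ω_r² = -35/8
Coupling ω_r² = ω_c¹ ⇒ overall = 4/17 × -35/8 = -35/34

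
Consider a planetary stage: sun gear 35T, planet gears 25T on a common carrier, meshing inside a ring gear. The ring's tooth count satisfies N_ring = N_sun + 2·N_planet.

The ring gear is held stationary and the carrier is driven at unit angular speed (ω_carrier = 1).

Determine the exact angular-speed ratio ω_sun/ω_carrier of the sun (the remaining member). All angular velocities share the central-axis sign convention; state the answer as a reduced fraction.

N_ring = 35 + 2·25 = 85
35(ω_s−ω_c) = −85(ω_r−ω_c),  ω_r=0, ω_c=1
ω_s = 1 − (85/35)(0−1) = 24/7
ω_s/ω_c = 24/7

24/7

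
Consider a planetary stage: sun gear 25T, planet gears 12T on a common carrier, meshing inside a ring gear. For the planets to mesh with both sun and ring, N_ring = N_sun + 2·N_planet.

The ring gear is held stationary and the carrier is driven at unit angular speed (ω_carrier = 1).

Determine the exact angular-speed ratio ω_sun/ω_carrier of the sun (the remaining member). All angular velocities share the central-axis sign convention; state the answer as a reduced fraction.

74/25

N_ring = 25 + 2·12 = 49
25(ω_s−ω_c) = −49(ω_r−ω_c),  ω_r=0, ω_c=1
ω_s = 1 − (49/25)(0−1) = 74/25
ω_s/ω_c = 74/25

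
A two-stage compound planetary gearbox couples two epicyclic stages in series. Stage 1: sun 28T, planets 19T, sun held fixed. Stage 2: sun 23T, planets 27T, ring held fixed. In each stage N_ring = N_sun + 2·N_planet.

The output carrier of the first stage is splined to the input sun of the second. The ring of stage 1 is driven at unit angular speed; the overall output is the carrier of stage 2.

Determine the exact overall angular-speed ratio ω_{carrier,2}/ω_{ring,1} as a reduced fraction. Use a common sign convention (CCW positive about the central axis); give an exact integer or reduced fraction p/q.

759/4700

Stage 1: N_ring = 28 + 2·19 = 66
Stage 1: 28(ω_s−ω_c) = −66(ω_r−ω_c),  ω_s=0, ω_r=1
Stage 1: 28(0−ω_c) = −66(1−ω_c)  ⇒  94ω_c = 66  ⇒  ω_c = 33/47
  ⇒ ω_c¹/ω_r¹ = 33/47
Stage 2: N_ring = 23 + 2·27 = 77
Stage 2: 23(ω_s−ω_c) = −77(ω_r−ω_c),  ω_r=0, ω_s=1
Stage 2: 23(1−ω_c) = −77(0−ω_c)  ⇒  100ω_c = 23  ⇒  ω_c = 23/100
  ⇒ ω_c²/ω_s² = 23/100
Coupling ω_s² = ω_c¹ ⇒ overall = 33/47 × 23/100 = 759/4700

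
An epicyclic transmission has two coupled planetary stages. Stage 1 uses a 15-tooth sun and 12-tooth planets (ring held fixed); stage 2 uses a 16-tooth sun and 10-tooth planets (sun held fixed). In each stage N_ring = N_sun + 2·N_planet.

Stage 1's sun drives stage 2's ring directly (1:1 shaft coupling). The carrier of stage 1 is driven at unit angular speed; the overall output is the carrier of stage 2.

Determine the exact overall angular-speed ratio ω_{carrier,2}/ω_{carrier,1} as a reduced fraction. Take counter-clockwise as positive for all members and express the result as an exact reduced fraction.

162/65

Stage 1: N_ring = 15 + 2·12 = 39
Stage 1: 15(ω_s−ω_c) = −39(ω_r−ω_c),  ω_r=0, ω_c=1
Stage 1: ω_s = 1 − (39/15)(0−1) = 18/5
  ⇒ ω_s¹/ω_c¹ = 18/5
Stage 2: N_ring = 16 + 2·10 = 36
Stage 2: 16(ω_s−ω_c) = −36(ω_r−ω_c),  ω_s=0, ω_r=1
Stage 2: 16(0−ω_c) = −36(1−ω_c)  ⇒  52ω_c = 36  ⇒  ω_c = 9/13
  ⇒ ω_c²/ω_r² = 9/13
Coupling ω_r² = ω_s¹ ⇒ overall = 18/5 × 9/13 = 162/65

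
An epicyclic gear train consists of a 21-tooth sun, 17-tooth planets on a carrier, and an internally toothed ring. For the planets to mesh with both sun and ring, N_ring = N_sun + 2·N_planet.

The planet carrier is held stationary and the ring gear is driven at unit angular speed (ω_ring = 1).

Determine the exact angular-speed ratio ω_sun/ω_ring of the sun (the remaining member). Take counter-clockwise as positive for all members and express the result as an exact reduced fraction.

-55/21

N_ring = 21 + 2·17 = 55
21(ω_s−ω_c) = −55(ω_r−ω_c),  ω_c=0, ω_r=1
ω_s = 0 − (55/21)(1−0) = -55/21
ω_s/ω_r = -55/21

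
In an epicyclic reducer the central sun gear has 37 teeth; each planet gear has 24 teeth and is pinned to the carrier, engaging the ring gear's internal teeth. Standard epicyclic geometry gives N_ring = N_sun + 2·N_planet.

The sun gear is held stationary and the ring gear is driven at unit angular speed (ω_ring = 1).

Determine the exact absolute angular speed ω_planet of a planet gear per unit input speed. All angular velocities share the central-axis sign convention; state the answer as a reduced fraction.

85/48

N_ring = 37 + 2·24 = 85
37(ω_s−ω_c) = −85(ω_r−ω_c),  ω_s=0, ω_r=1
37(0−ω_c) = −85(1−ω_c)  ⇒  122ω_c = 85  ⇒  ω_c = 85/122
sun–planet: 37·(0−85/122) = −24·(ω_p−ω_c)  ⇒  ω_p−ω_c = −(37/24)·(-85/122) = 3145/2928
ω_p = 85/122 + 3145/2928 = 85/48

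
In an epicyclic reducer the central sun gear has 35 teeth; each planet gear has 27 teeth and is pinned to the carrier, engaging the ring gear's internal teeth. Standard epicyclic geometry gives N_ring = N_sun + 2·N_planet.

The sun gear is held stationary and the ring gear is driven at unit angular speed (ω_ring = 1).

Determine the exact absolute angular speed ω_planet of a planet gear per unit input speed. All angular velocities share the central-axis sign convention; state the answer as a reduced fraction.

89/54

N_ring = 35 + 2·27 = 89
35(ω_s−ω_c) = −89(ω_r−ω_c),  ω_s=0, ω_r=1
35(0−ω_c) = −89(1−ω_c)  ⇒  124ω_c = 89  ⇒  ω_c = 89/124
sun–planet: 35·(0−89/124) = −27·(ω_p−ω_c)  ⇒  ω_p−ω_c = −(35/27)·(-89/124) = 3115/3348
ω_p = 89/124 + 3115/3348 = 89/54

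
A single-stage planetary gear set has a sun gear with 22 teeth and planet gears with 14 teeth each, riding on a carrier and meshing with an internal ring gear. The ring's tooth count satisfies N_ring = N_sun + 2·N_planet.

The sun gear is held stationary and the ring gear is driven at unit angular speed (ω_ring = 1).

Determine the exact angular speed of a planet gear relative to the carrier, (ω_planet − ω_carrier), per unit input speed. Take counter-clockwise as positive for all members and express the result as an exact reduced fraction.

275/252

N_ring = 22 + 2·14 = 50
22(ω_s−ω_c) = −50(ω_r−ω_c),  ω_s=0, ω_r=1
22(0−ω_c) = −50(1−ω_c)  ⇒  72ω_c = 50  ⇒  ω_c = 25/36
sun–planet: 22·(0−25/36) = −14·(ω_p−ω_c)  ⇒  ω_p−ω_c = −(22/14)·(-25/36) = 275/252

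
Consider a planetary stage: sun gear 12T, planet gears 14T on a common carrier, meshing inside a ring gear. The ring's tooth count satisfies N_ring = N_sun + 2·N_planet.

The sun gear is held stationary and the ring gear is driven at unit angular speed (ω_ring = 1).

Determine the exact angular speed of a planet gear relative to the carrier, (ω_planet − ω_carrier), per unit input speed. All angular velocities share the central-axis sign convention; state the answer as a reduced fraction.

60/91

N_ring = 12 + 2·14 = 40
12(ω_s−ω_c) = −40(ω_r−ω_c),  ω_s=0, ω_r=1
12(0−ω_c) = −40(1−ω_c)  ⇒  52ω_c = 40  ⇒  ω_c = 10/13
sun–planet: 12·(0−10/13) = −14·(ω_p−ω_c)  ⇒  ω_p−ω_c = −(12/14)·(-10/13) = 60/91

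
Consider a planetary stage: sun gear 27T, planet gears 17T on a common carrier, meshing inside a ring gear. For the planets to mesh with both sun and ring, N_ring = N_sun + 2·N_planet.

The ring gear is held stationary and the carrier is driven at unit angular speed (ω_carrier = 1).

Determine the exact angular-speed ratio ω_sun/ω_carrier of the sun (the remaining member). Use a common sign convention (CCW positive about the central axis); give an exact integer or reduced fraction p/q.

N_ring = 27 + 2·17 = 61
27(ω_s−ω_c) = −61(ω_r−ω_c),  ω_r=0, ω_c=1
ω_s = 1 − (61/27)(0−1) = 88/27
ω_s/ω_c = 88/27

88/27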